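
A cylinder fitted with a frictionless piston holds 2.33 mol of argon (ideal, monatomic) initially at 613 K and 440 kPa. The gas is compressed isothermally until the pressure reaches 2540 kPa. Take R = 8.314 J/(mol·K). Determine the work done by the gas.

-20800 J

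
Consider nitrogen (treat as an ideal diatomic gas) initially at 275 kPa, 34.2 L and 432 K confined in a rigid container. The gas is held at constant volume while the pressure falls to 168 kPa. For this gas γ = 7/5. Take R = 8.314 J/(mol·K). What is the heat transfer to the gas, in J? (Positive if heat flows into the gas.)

n = P₁V₁/(RT₁) = 275×34.2/(8.314×432) = 2.62 mol.
Isochoric: V stays 34.2 L; P/T = const ⇒ T₂ = 264 K, P₂ = 168 kPa.
W = 0 (no volume change).
ΔU = nCvΔT = 2.62×20.8×(264−432) = -9150 J.
Q = ΔU = -9150 J.

-9150 J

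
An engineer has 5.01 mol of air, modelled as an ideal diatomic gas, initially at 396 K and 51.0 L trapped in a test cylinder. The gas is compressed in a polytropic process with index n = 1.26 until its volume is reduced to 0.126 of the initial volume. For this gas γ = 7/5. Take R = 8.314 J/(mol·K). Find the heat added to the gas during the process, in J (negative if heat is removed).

P₁ = nRT₁/V₁ = 5.01×8.314×396/51.0 = 323 kPa.
Polytropic n=1.26: T₂ = T₁(V₁/V₂)^(n−1) = 396×(7.94)^0.26 = 679 K; P₂ = P₁(V₁/V₂)^n = 4400 kPa.
W = (P₁V₁−P₂V₂)/(n−1) = (323×51.0−4400×6.43)/0.26 = -45300 J.
ΔU = nCvΔT = 5.01×20.8×(679−396) = 29400 J.
Q = ΔU + W = -15800 J.

-15800 J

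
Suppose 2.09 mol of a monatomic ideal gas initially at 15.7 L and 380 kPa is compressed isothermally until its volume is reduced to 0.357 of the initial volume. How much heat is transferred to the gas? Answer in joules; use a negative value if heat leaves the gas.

T₁ = P₁V₁/(nR) = 380×15.7/(2.09×8.314) = 343 K.
Isothermal: T stays 343 K; PV = const ⇒ V₂ = 5.60 L, P₂ = 1060 kPa.
ΔU = 0 (ideal gas, T constant).
W = nRT ln(V₂/V₁) = 2.09×8.314×343×ln(0.357) = -6150 J.
Q = ΔU + W = -6150 J.

-6150 J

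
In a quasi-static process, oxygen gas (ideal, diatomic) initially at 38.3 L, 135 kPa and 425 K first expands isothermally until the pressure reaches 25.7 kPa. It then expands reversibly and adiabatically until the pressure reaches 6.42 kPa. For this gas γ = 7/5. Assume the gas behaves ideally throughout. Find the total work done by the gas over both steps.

n = P₁V₁/(RT₁) = 135×38.3/(8.314×425) = 1.46 mol.
Step 1 — Isothermal: T stays 425 K; PV = const ⇒ V₂ = 201 L, P₂ = 25.7 kPa.
ΔU = 0 (ideal gas, T constant).
W = nRT ln(V₂/V₁) = 1.46×8.314×425×ln(5.25) = 8580 J.
Q = ΔU + W = 8580 J.
State after step 1: P = 25.7 kPa, V = 201 L, T = 425 K.
Step 2 — Adiabatic: T₂/T₁ = (P₂/P₁)^((γ−1)/γ) ⇒ T₂ = 425×(0.250)^0.286 = 286 K; V₂ = 542 L.
ΔU = nCvΔT = 1.46×20.8×(286−425) = -4230 J.
Q = 0 for an adiabatic process, so W = −ΔU = 4230 J.
Net over both steps: W = 12800 J, Q = 8580 J, ΔU = -4230 J.

12800 J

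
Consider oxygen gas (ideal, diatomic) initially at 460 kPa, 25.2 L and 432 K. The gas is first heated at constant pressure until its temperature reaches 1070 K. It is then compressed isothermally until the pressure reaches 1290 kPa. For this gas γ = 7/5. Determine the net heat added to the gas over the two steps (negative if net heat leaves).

30300 J

n = P₁V₁/(RT₁) = 460×25.2/(8.314×432) = 3.23 mol.
Step 1 — Isobaric: P stays 460 kPa; V/T = const ⇒ T₂ = 1070 K, V₂ = 62.4 L.
W = PΔV = 460×(62.4−25.2) kPa·L = 17100 J.
ΔU = nCvΔT = 3.23×20.8×(1070−432) = 42800 J.
Q = ΔU + W = nCpΔT = 59900 J.
State after step 1: P = 460 kPa, V = 62.4 L, T = 1070 K.
Step 2 — Isothermal: T stays 1070 K; PV = const ⇒ V₂ = 22.3 L, P₂ = 1290 kPa.
ΔU = 0 (ideal gas, T constant).
W = nRT ln(V₂/V₁) = 3.23×8.314×1070×ln(0.357) = -29600 J.
Q = ΔU + W = -29600 J.
Net over both steps: W = -12500 J, Q = 30300 J, ΔU = 42800 J.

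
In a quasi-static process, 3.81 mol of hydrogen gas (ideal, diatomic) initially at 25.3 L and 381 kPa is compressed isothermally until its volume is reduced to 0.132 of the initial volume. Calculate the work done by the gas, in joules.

-19500 J

T₁ = P₁V₁/(nR) = 381×25.3/(3.81×8.314) = 304 K.
Isothermal: T stays 304 K; PV = const ⇒ V₂ = 3.34 L, P₂ = 2890 kPa.
W = nRT ln(V₂/V₁) = 3.81×8.314×304×ln(0.132) = -19500 J.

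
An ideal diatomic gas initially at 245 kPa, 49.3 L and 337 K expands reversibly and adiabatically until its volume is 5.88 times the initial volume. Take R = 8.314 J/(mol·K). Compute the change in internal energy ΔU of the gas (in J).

n = P₁V₁/(RT₁) = 245×49.3/(8.314×337) = 4.31 mol.
Adiabatic: TV^(γ−1) = const ⇒ T₂ = 337×(0.170)^0.400 = 166 K; PV^γ = const ⇒ P₂ = 20.5 kPa.
For an ideal gas ΔU = nCvΔT with Cv = (5/2)R = 20.8 J/(mol·K).
ΔU = 4.31×20.8×(166−337) = -15300 J.

-15300 J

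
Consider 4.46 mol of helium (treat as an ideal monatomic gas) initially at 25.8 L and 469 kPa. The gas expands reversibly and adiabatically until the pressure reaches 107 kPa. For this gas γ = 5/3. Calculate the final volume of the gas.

T₁ = P₁V₁/(nR) = 469×25.8/(4.46×8.314) = 326 K.
Adiabatic: T₂/T₁ = (P₂/P₁)^((γ−1)/γ) ⇒ T₂ = 326×(0.228)^0.400 = 181 K; V₂ = 62.6 L.

62.6 L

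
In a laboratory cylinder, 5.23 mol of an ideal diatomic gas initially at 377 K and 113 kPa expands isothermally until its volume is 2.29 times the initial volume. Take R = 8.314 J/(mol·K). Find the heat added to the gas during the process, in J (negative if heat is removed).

13600 J

V₁ = nRT₁/P₁ = 5.23×8.314×377/113 = 145 L.
Isothermal: T stays 377 K; PV = const ⇒ V₂ = 332 L, P₂ = 49.3 kPa.
ΔU = 0 (ideal gas, T constant).
W = nRT ln(V₂/V₁) = 5.23×8.314×377×ln(2.29) = 13600 J.
Q = ΔU + W = 13600 J.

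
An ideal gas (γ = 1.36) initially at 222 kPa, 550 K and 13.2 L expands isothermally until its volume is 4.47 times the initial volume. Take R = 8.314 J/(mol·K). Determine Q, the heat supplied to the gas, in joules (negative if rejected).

4390 J

n = P₁V₁/(RT₁) = 222×13.2/(8.314×550) = 0.641 mol.
Isothermal: T stays 550 K; PV = const ⇒ V₂ = 59.0 L, P₂ = 49.7 kPa.
ΔU = 0 (ideal gas, T constant).
W = nRT ln(V₂/V₁) = 0.641×8.314×550×ln(4.47) = 4390 J.
Q = ΔU + W = 4390 J.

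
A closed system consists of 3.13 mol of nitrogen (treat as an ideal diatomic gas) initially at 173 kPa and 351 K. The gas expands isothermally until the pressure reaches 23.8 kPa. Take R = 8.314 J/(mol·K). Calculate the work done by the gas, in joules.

V₁ = nRT₁/P₁ = 3.13×8.314×351/173 = 52.8 L.
Isothermal: T stays 351 K; PV = const ⇒ V₂ = 384 L, P₂ = 23.8 kPa.
W = nRT ln(V₂/V₁) = 3.13×8.314×351×ln(7.27) = 18100 J.

18100 J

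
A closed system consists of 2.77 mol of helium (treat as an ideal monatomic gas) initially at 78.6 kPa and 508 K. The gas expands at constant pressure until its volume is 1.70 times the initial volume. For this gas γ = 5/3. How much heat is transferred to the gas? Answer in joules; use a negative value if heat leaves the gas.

20500 J

V₁ = nRT₁/P₁ = 2.77×8.314×508/78.6 = 149 L.
Isobaric: P stays 78.6 kPa; V/T = const ⇒ T₂ = 864 K, V₂ = 253 L.
W = PΔV = 78.6×(253−149) kPa·L = 8190 J.
ΔU = nCvΔT = 2.77×12.5×(864−508) = 12300 J.
Q = ΔU + W = nCpΔT = 20500 J.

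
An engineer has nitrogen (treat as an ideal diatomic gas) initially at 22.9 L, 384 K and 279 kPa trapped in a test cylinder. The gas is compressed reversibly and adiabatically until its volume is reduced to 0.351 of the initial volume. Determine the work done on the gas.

8310 J

n = P₁V₁/(RT₁) = 279×22.9/(8.314×384) = 2.00 mol.
Adiabatic: TV^(γ−1) = const ⇒ T₂ = 384×(2.85)^0.400 = 584 K; PV^γ = const ⇒ P₂ = 1210 kPa.
ΔU = nCvΔT = 2.00×20.8×(584−384) = 8310 J.
Q = 0 for an adiabatic process, so W = −ΔU = -8310 J.
Work done on the gas = −W_by = 8310 J.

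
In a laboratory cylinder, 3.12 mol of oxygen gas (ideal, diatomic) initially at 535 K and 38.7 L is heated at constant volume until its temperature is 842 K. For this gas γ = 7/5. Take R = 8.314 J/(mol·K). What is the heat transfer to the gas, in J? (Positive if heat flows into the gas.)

19900 J

P₁ = nRT₁/V₁ = 3.12×8.314×535/38.7 = 359 kPa.
Isochoric: V stays 38.7 L; P/T = const ⇒ T₂ = 842 K, P₂ = 564 kPa.
W = 0 (no volume change).
ΔU = nCvΔT = 3.12×20.8×(842−535) = 19900 J.
Q = ΔU = 19900 J.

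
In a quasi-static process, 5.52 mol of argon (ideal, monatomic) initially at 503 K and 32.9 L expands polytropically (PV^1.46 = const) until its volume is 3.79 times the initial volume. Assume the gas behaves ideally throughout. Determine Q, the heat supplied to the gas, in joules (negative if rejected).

7130 J

P₁ = nRT₁/V₁ = 5.52×8.314×503/32.9 = 702 kPa.
Polytropic n=1.46: T₂ = T₁(V₁/V₂)^(n−1) = 503×(0.264)^0.46 = 273 K; P₂ = P₁(V₁/V₂)^n = 100 kPa.
W = (P₁V₁−P₂V₂)/(n−1) = (702×32.9−100×125)/0.46 = 23000 J.
ΔU = nCvΔT = 5.52×12.5×(273−503) = -15900 J.
Q = ΔU + W = 7130 J.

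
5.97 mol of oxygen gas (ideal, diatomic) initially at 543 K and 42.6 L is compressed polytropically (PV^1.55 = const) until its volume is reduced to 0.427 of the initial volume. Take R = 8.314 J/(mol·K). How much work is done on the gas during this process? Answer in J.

29200 J

P₁ = nRT₁/V₁ = 5.97×8.314×543/42.6 = 633 kPa.
Polytropic n=1.55: T₂ = T₁(V₁/V₂)^(n−1) = 543×(2.34)^0.55 = 867 K; P₂ = P₁(V₁/V₂)^n = 2370 kPa.
W = (P₁V₁−P₂V₂)/(n−1) = (633×42.6−2370×18.2)/0.55 = -29200 J.
Work done on the gas = −W_by = 29200 J.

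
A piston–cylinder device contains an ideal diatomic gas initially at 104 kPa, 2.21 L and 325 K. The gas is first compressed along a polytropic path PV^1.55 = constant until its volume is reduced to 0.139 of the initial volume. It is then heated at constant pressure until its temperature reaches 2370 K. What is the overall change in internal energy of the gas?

n = P₁V₁/(RT₁) = 104×2.21/(8.314×325) = 0.0851 mol.
Step 1 — Polytropic n=1.55: T₂ = T₁(V₁/V₂)^(n−1) = 325×(7.19)^0.55 = 962 K; P₂ = P₁(V₁/V₂)^n = 2210 kPa.
W = (P₁V₁−P₂V₂)/(n−1) = (104×2.21−2210×0.307)/0.55 = -819 J.
ΔU = nCvΔT = 0.0851×20.8×(962−325) = 1130 J.
Q = ΔU + W = 307 J.
State after step 1: P = 2210 kPa, V = 0.307 L, T = 962 K.
Step 2 — Isobaric: P stays 2210 kPa; V/T = const ⇒ T₂ = 2370 K, V₂ = 0.757 L.
W = PΔV = 2210×(0.757−0.307) kPa·L = 996 J.
ΔU = nCvΔT = 0.0851×20.8×(2370−962) = 2490 J.
Q = ΔU + W = nCpΔT = 3480 J.
Net over both steps: W = 176 J, Q = 3790 J, ΔU = 3620 J.

3620 J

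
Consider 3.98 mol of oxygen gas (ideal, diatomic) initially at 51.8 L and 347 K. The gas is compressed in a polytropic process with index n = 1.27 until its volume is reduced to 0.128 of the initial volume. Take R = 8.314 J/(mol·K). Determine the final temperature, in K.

604 K

P₁ = nRT₁/V₁ = 3.98×8.314×347/51.8 = 222 kPa.
Polytropic n=1.27: T₂ = T₁(V₁/V₂)^(n−1) = 347×(7.81)^0.27 = 604 K; P₂ = P₁(V₁/V₂)^n = 3020 kPa.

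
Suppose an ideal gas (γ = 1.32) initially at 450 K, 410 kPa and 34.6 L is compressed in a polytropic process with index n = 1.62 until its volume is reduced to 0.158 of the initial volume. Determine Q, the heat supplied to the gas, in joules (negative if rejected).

n = P₁V₁/(RT₁) = 410×34.6/(8.314×450) = 3.79 mol.
Polytropic n=1.62: T₂ = T₁(V₁/V₂)^(n−1) = 450×(6.33)^0.62 = 1410 K; P₂ = P₁(V₁/V₂)^n = 8150 kPa.
W = (P₁V₁−P₂V₂)/(n−1) = (410×34.6−8150×5.47)/0.62 = -48900 J.
ΔU = nCvΔT = 3.79×26.0×(1410−450) = 94800 J.
Q = ΔU + W = 45900 J.

45900 J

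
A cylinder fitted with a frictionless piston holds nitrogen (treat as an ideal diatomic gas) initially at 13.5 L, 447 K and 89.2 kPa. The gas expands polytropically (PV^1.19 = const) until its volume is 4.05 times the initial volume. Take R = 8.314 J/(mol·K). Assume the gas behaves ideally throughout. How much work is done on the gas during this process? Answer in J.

-1480 J

n = P₁V₁/(RT₁) = 89.2×13.5/(8.314×447) = 0.324 mol.
Polytropic n=1.19: T₂ = T₁(V₁/V₂)^(n−1) = 447×(0.247)^0.19 = 343 K; P₂ = P₁(V₁/V₂)^n = 16.9 kPa.
W = (P₁V₁−P₂V₂)/(n−1) = (89.2×13.5−16.9×54.7)/0.19 = 1480 J.
Work done on the gas = −W_by = -1480 J.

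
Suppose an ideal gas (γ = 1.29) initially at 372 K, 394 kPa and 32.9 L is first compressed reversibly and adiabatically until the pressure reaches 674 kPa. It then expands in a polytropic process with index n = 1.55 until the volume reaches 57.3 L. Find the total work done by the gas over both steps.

5270 J

n = P₁V₁/(RT₁) = 394×32.9/(8.314×372) = 4.19 mol.
Step 1 — Adiabatic: T₂/T₁ = (P₂/P₁)^((γ−1)/γ) ⇒ T₂ = 372×(1.71)^0.225 = 420 K; V₂ = 21.7 L.
ΔU = nCvΔT = 4.19×28.7×(420−372) = 5730 J.
Q = 0 for an adiabatic process, so W = −ΔU = -5730 J.
State after step 1: P = 674 kPa, V = 21.7 L, T = 420 K.
Step 2 — Polytropic n=1.55: T₂ = T₁(V₁/V₂)^(n−1) = 420×(0.379)^0.55 = 246 K; P₂ = P₁(V₁/V₂)^n = 150 kPa.
W = (P₁V₁−P₂V₂)/(n−1) = (674×21.7−150×57.3)/0.55 = 11000 J.
ΔU = nCvΔT = 4.19×28.7×(246−420) = -20900 J.
Q = ΔU + W = -9860 J.
Net over both steps: W = 5270 J, Q = -9860 J, ΔU = -15100 J.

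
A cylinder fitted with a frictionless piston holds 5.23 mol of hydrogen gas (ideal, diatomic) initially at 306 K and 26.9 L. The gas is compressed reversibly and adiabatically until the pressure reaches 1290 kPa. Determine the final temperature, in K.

402 K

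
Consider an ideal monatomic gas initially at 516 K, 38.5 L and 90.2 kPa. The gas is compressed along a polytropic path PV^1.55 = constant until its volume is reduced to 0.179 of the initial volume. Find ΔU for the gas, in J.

n = P₁V₁/(RT₁) = 90.2×38.5/(8.314×516) = 0.809 mol.
Polytropic n=1.55: T₂ = T₁(V₁/V₂)^(n−1) = 516×(5.59)^0.55 = 1330 K; P₂ = P₁(V₁/V₂)^n = 1300 kPa.
For an ideal gas ΔU = nCvΔT with Cv = (3/2)R = 12.5 J/(mol·K).
ΔU = 0.809×12.5×(1330−516) = 8210 J.

8210 J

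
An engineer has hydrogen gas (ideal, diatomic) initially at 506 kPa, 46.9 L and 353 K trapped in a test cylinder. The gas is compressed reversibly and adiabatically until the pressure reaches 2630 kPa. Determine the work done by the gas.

-35700 J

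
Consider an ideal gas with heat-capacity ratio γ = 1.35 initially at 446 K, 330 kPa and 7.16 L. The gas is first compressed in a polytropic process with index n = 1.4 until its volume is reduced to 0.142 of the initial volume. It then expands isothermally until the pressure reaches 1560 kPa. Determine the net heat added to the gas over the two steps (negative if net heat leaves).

7080 J

n = P₁V₁/(RT₁) = 330×7.16/(8.314×446) = 0.637 mol.
Step 1 — Polytropic n=1.4: T₂ = T₁(V₁/V₂)^(n−1) = 446×(7.04)^0.40 = 974 K; P₂ = P₁(V₁/V₂)^n = 5070 kPa.
W = (P₁V₁−P₂V₂)/(n−1) = (330×7.16−5070×1.02)/0.40 = -6990 J.
ΔU = nCvΔT = 0.637×23.8×(974−446) = 7990 J.
Q = ΔU + W = 998 J.
State after step 1: P = 5070 kPa, V = 1.02 L, T = 974 K.
Step 2 — Isothermal: T stays 974 K; PV = const ⇒ V₂ = 3.31 L, P₂ = 1560 kPa.
ΔU = 0 (ideal gas, T constant).
W = nRT ln(V₂/V₁) = 0.637×8.314×974×ln(3.25) = 6080 J.
Q = ΔU + W = 6080 J.
Net over both steps: W = -905 J, Q = 7080 J, ΔU = 7990 J.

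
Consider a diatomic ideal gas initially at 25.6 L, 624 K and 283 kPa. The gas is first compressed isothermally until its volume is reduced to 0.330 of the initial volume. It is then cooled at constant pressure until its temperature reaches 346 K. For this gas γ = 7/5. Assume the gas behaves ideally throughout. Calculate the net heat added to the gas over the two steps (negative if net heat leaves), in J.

n = P₁V₁/(RT₁) = 283×25.6/(8.314×624) = 1.40 mol.
Step 1 — Isothermal: T stays 624 K; PV = const ⇒ V₂ = 8.45 L, P₂ = 858 kPa.
ΔU = 0 (ideal gas, T constant).
W = nRT ln(V₂/V₁) = 1.40×8.314×624×ln(0.330) = -8030 J.
Q = ΔU + W = -8030 J.
State after step 1: P = 858 kPa, V = 8.45 L, T = 624 K.
Step 2 — Isobaric: P stays 858 kPa; V/T = const ⇒ T₂ = 346 K, V₂ = 4.68 L.
W = PΔV = 858×(4.68−8.45) kPa·L = -3230 J.
ΔU = nCvΔT = 1.40×20.8×(346−624) = -8070 J.
Q = ΔU + W = nCpΔT = -11300 J.
Net over both steps: W = -11300 J, Q = -19300 J, ΔU = -8070 J.

-19300 J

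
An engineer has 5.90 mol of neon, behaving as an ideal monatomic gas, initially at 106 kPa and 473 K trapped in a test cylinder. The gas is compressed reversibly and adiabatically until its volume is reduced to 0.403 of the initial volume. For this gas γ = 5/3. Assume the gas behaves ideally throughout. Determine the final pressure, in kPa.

V₁ = nRT₁/P₁ = 5.90×8.314×473/106 = 219 L.
Adiabatic: TV^(γ−1) = const ⇒ T₂ = 473×(2.48)^0.667 = 867 K; PV^γ = const ⇒ P₂ = 482 kPa.

482 kPa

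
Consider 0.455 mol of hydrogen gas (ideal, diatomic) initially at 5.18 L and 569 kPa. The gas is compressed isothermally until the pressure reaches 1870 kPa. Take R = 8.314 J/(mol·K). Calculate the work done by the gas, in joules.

-3510 J

T₁ = P₁V₁/(nR) = 569×5.18/(0.455×8.314) = 779 K.
Isothermal: T stays 779 K; PV = const ⇒ V₂ = 1.58 L, P₂ = 1870 kPa.
W = nRT ln(V₂/V₁) = 0.455×8.314×779×ln(0.304) = -3510 J.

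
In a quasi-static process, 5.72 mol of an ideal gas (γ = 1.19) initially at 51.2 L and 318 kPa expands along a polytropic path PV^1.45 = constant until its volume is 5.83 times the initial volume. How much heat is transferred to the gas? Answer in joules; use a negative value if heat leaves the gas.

-27100 J

T₁ = P₁V₁/(nR) = 318×51.2/(5.72×8.314) = 342 K.
Polytropic n=1.45: T₂ = T₁(V₁/V₂)^(n−1) = 342×(0.172)^0.45 = 155 K; P₂ = P₁(V₁/V₂)^n = 24.7 kPa.
W = (P₁V₁−P₂V₂)/(n−1) = (318×51.2−24.7×298)/0.45 = 19800 J.
ΔU = nCvΔT = 5.72×43.8×(155−342) = -46900 J.
Q = ΔU + W = -27100 J.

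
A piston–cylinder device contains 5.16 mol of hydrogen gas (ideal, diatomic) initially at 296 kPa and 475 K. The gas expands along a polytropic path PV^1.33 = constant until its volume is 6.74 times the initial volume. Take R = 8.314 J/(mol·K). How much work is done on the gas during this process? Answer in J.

-28900 J

V₁ = nRT₁/P₁ = 5.16×8.314×475/296 = 68.8 L.
Polytropic n=1.33: T₂ = T₁(V₁/V₂)^(n−1) = 475×(0.148)^0.33 = 253 K; P₂ = P₁(V₁/V₂)^n = 23.4 kPa.
W = (P₁V₁−P₂V₂)/(n−1) = (296×68.8−23.4×464)/0.33 = 28900 J.
Work done on the gas = −W_by = -28900 J.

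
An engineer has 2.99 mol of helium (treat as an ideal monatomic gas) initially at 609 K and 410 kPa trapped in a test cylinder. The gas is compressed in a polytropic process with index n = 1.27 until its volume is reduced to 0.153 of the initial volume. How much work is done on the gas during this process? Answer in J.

V₁ = nRT₁/P₁ = 2.99×8.314×609/410 = 36.9 L.
Polytropic n=1.27: T₂ = T₁(V₁/V₂)^(n−1) = 609×(6.54)^0.27 = 1010 K; P₂ = P₁(V₁/V₂)^n = 4450 kPa.
W = (P₁V₁−P₂V₂)/(n−1) = (410×36.9−4450×5.65)/0.27 = -37000 J.
Work done on the gas = −W_by = 37000 J.

37000 J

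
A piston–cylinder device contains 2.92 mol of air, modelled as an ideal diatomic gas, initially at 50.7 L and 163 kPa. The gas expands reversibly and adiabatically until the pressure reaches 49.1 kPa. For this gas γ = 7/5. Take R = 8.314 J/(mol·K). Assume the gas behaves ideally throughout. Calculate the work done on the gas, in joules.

T₁ = P₁V₁/(nR) = 163×50.7/(2.92×8.314) = 340 K.
Adiabatic: T₂/T₁ = (P₂/P₁)^((γ−1)/γ) ⇒ T₂ = 340×(0.301)^0.286 = 242 K; V₂ = 119 L.
ΔU = nCvΔT = 2.92×20.8×(242−340) = -6000 J.
Q = 0 for an adiabatic process, so W = −ΔU = 6000 J.
Work done on the gas = −W_by = -6000 J.

-6000 J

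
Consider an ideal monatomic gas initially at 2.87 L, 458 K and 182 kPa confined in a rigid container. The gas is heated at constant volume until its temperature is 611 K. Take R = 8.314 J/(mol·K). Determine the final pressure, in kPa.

243 kPa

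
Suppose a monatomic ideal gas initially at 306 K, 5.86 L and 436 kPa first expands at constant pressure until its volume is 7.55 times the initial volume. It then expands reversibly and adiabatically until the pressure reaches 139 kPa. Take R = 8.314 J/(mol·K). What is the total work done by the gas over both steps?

n = P₁V₁/(RT₁) = 436×5.86/(8.314×306) = 1.00 mol.
Step 1 — Isobaric: P stays 436 kPa; V/T = const ⇒ T₂ = 2310 K, V₂ = 44.2 L.
W = PΔV = 436×(44.2−5.86) kPa·L = 16700 J.
ΔU = nCvΔT = 1.00×12.5×(2310−306) = 25100 J.
Q = ΔU + W = nCpΔT = 41800 J.
State after step 1: P = 436 kPa, V = 44.2 L, T = 2310 K.
Step 2 — Adiabatic: T₂/T₁ = (P₂/P₁)^((γ−1)/γ) ⇒ T₂ = 2310×(0.319)^0.400 = 1460 K; V₂ = 87.8 L.
ΔU = nCvΔT = 1.00×12.5×(1460−2310) = -10600 J.
Q = 0 for an adiabatic process, so W = −ΔU = 10600 J.
Net over both steps: W = 27400 J, Q = 41800 J, ΔU = 14500 J.

27400 J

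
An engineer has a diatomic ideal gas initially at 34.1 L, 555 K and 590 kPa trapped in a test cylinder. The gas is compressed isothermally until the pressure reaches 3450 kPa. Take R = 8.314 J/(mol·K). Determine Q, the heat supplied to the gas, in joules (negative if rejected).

n = P₁V₁/(RT₁) = 590×34.1/(8.314×555) = 4.36 mol.
Isothermal: T stays 555 K; PV = const ⇒ V₂ = 5.83 L, P₂ = 3450 kPa.
ΔU = 0 (ideal gas, T constant).
W = nRT ln(V₂/V₁) = 4.36×8.314×555×ln(0.171) = -35500 J.
Q = ΔU + W = -35500 J.

-35500 J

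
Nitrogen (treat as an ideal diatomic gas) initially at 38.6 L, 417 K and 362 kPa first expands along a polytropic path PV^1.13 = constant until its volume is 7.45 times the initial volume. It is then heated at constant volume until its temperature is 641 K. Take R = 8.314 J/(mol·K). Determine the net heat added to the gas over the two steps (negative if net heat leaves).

n = P₁V₁/(RT₁) = 362×38.6/(8.314×417) = 4.03 mol.
Step 1 — Polytropic n=1.13: T₂ = T₁(V₁/V₂)^(n−1) = 417×(0.134)^0.13 = 321 K; P₂ = P₁(V₁/V₂)^n = 37.4 kPa.
W = (P₁V₁−P₂V₂)/(n−1) = (362×38.6−37.4×288)/0.13 = 24700 J.
ΔU = nCvΔT = 4.03×20.8×(321−417) = -8030 J.
Q = ΔU + W = 16700 J.
State after step 1: P = 37.4 kPa, V = 288 L, T = 321 K.
Step 2 — Isochoric: V stays 288 L; P/T = const ⇒ T₂ = 641 K, P₂ = 74.7 kPa.
W = 0 (no volume change).
ΔU = nCvΔT = 4.03×20.8×(641−321) = 26800 J.
Q = ΔU = 26800 J.
Net over both steps: W = 24700 J, Q = 43500 J, ΔU = 18800 J.

43500 J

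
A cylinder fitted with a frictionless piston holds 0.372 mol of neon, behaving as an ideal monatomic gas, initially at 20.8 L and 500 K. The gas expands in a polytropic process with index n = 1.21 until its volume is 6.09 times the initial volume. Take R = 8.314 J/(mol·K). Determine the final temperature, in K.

342 K

P₁ = nRT₁/V₁ = 0.372×8.314×500/20.8 = 74.3 kPa.
Polytropic n=1.21: T₂ = T₁(V₁/V₂)^(n−1) = 500×(0.164)^0.21 = 342 K; P₂ = P₁(V₁/V₂)^n = 8.35 kPa.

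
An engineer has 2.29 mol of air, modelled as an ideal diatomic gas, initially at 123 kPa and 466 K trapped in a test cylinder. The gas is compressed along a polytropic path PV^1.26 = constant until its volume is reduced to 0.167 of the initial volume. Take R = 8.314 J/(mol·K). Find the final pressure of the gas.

1170 kPa

V₁ = nRT₁/P₁ = 2.29×8.314×466/123 = 72.1 L.
Polytropic n=1.26: T₂ = T₁(V₁/V₂)^(n−1) = 466×(5.99)^0.26 = 742 K; P₂ = P₁(V₁/V₂)^n = 1170 kPa.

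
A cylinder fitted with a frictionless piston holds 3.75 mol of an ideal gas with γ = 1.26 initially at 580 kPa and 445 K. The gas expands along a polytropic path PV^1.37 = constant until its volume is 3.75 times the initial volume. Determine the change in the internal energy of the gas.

V₁ = nRT₁/P₁ = 3.75×8.314×445/580 = 23.9 L.
Polytropic n=1.37: T₂ = T₁(V₁/V₂)^(n−1) = 445×(0.267)^0.37 = 273 K; P₂ = P₁(V₁/V₂)^n = 94.8 kPa.
For an ideal gas ΔU = nCvΔT with Cv = R/(γ−1) = 32.0 J/(mol·K).
ΔU = 3.75×32.0×(273−445) = -20600 J.

-20600 J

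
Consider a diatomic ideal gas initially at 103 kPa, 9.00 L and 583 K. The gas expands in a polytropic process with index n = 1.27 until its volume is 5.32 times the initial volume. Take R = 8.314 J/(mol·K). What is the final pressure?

12.3 kPa

Polytropic n=1.27: T₂ = T₁(V₁/V₂)^(n−1) = 583×(0.188)^0.27 = 371 K; P₂ = P₁(V₁/V₂)^n = 12.3 kPa.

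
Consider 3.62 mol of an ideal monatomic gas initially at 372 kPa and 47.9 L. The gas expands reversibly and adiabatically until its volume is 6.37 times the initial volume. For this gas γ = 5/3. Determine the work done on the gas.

-19000 J

T₁ = P₁V₁/(nR) = 372×47.9/(3.62×8.314) = 592 K.
Adiabatic: TV^(γ−1) = const ⇒ T₂ = 592×(0.157)^0.667 = 172 K; PV^γ = const ⇒ P₂ = 17.0 kPa.
ΔU = nCvΔT = 3.62×12.5×(172−592) = -19000 J.
Q = 0 for an adiabatic process, so W = −ΔU = 19000 J.
Work done on the gas = −W_by = -19000 J.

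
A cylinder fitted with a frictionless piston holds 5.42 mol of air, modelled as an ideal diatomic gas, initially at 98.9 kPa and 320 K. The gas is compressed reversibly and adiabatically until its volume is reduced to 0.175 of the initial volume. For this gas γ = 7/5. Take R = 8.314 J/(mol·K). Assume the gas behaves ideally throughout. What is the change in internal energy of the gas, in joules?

V₁ = nRT₁/P₁ = 5.42×8.314×320/98.9 = 146 L.
Adiabatic: TV^(γ−1) = const ⇒ T₂ = 320×(5.71)^0.400 = 643 K; PV^γ = const ⇒ P₂ = 1130 kPa.
For an ideal gas ΔU = nCvΔT with Cv = (5/2)R = 20.8 J/(mol·K).
ΔU = 5.42×20.8×(643−320) = 36300 J.

36300 J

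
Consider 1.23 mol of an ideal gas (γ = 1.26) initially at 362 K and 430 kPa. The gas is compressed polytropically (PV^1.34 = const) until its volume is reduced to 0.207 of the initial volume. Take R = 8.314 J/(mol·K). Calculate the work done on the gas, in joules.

V₁ = nRT₁/P₁ = 1.23×8.314×362/430 = 8.61 L.
Polytropic n=1.34: T₂ = T₁(V₁/V₂)^(n−1) = 362×(4.83)^0.34 = 618 K; P₂ = P₁(V₁/V₂)^n = 3550 kPa.
W = (P₁V₁−P₂V₂)/(n−1) = (430×8.61−3550×1.78)/0.34 = -7710 J.
Work done on the gas = −W_by = 7710 J.

7710 J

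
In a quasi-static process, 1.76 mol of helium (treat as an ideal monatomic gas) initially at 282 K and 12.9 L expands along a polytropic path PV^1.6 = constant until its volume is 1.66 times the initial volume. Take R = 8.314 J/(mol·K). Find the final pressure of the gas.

P₁ = nRT₁/V₁ = 1.76×8.314×282/12.9 = 320 kPa.
Polytropic n=1.6: T₂ = T₁(V₁/V₂)^(n−1) = 282×(0.602)^0.60 = 208 K; P₂ = P₁(V₁/V₂)^n = 142 kPa.

142 kPa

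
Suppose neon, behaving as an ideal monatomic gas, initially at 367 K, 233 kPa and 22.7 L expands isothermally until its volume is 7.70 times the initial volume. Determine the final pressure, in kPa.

30.3 kPa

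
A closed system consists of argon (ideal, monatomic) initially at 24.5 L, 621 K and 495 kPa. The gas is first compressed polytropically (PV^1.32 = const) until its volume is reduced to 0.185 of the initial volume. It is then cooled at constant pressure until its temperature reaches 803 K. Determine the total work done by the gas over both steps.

-32300 J

n = P₁V₁/(RT₁) = 495×24.5/(8.314×621) = 2.35 mol.
Step 1 — Polytropic n=1.32: T₂ = T₁(V₁/V₂)^(n−1) = 621×(5.41)^0.32 = 1070 K; P₂ = P₁(V₁/V₂)^n = 4590 kPa.
W = (P₁V₁−P₂V₂)/(n−1) = (495×24.5−4590×4.53)/0.32 = -27100 J.
ΔU = nCvΔT = 2.35×12.5×(1070−621) = 13000 J.
Q = ΔU + W = -14100 J.
State after step 1: P = 4590 kPa, V = 4.53 L, T = 1070 K.
Step 2 — Isobaric: P stays 4590 kPa; V/T = const ⇒ T₂ = 803 K, V₂ = 3.42 L.
W = PΔV = 4590×(3.42−4.53) kPa·L = -5130 J.
ΔU = nCvΔT = 2.35×12.5×(803−1070) = -7690 J.
Q = ΔU + W = nCpΔT = -12800 J.
Net over both steps: W = -32300 J, Q = -26900 J, ΔU = 5330 J.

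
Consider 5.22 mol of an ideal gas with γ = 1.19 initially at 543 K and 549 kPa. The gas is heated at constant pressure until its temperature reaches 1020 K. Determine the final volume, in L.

80.6 L

V₁ = nRT₁/P₁ = 5.22×8.314×543/549 = 42.9 L.
Isobaric: P stays 549 kPa; V/T = const ⇒ T₂ = 1020 K, V₂ = 80.6 L.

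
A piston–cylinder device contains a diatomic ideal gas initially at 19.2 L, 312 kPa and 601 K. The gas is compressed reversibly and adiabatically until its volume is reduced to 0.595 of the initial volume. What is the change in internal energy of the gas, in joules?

n = P₁V₁/(RT₁) = 312×19.2/(8.314×601) = 1.20 mol.
Adiabatic: TV^(γ−1) = const ⇒ T₂ = 601×(1.68)^0.400 = 740 K; PV^γ = const ⇒ P₂ = 645 kPa.
For an ideal gas ΔU = nCvΔT with Cv = (5/2)R = 20.8 J/(mol·K).
ΔU = 1.20×20.8×(740−601) = 3460 J.

3460 J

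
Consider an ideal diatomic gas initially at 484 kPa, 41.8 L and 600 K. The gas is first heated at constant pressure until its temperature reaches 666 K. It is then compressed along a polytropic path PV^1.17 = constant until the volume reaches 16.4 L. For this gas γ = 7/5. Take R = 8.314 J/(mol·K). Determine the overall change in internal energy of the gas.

n = P₁V₁/(RT₁) = 484×41.8/(8.314×600) = 4.06 mol.
Step 1 — Isobaric: P stays 484 kPa; V/T = const ⇒ T₂ = 666 K, V₂ = 46.4 L.
W = PΔV = 484×(46.4−41.8) kPa·L = 2230 J.
ΔU = nCvΔT = 4.06×20.8×(666−600) = 5560 J.
Q = ΔU + W = nCpΔT = 7790 J.
State after step 1: P = 484 kPa, V = 46.4 L, T = 666 K.
Step 2 — Polytropic n=1.17: T₂ = T₁(V₁/V₂)^(n−1) = 666×(2.83)^0.17 = 795 K; P₂ = P₁(V₁/V₂)^n = 1630 kPa.
W = (P₁V₁−P₂V₂)/(n−1) = (484×46.4−1630×16.4)/0.17 = -25500 J.
ΔU = nCvΔT = 4.06×20.8×(795−666) = 10900 J.
Q = ΔU + W = -14700 J.
Net over both steps: W = -23300 J, Q = -6900 J, ΔU = 16400 J.

16400 J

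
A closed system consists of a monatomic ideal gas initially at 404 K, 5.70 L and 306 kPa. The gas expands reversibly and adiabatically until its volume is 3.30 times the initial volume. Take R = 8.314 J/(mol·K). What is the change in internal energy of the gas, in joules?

n = P₁V₁/(RT₁) = 306×5.70/(8.314×404) = 0.519 mol.
Adiabatic: TV^(γ−1) = const ⇒ T₂ = 404×(0.303)^0.667 = 182 K; PV^γ = const ⇒ P₂ = 41.8 kPa.
For an ideal gas ΔU = nCvΔT with Cv = (3/2)R = 12.5 J/(mol·K).
ΔU = 0.519×12.5×(182−404) = -1440 J.

-1440 J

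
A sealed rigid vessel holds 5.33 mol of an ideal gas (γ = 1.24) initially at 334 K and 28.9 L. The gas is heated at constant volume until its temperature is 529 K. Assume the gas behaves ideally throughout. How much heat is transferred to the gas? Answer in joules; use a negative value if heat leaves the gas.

P₁ = nRT₁/V₁ = 5.33×8.314×334/28.9 = 512 kPa.
Isochoric: V stays 28.9 L; P/T = const ⇒ T₂ = 529 K, P₂ = 811 kPa.
W = 0 (no volume change).
ΔU = nCvΔT = 5.33×34.6×(529−334) = 36000 J.
Q = ΔU = 36000 J.

36000 J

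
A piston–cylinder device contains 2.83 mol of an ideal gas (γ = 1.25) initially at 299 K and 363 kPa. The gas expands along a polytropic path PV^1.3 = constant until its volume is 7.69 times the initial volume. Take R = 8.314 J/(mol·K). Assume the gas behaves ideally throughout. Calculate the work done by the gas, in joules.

10700 J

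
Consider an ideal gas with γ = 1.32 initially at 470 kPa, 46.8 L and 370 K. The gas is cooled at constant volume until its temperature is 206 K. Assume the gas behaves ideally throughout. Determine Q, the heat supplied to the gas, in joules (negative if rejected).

n = P₁V₁/(RT₁) = 470×46.8/(8.314×370) = 7.15 mol.
Isochoric: V stays 46.8 L; P/T = const ⇒ T₂ = 206 K, P₂ = 262 kPa.
W = 0 (no volume change).
ΔU = nCvΔT = 7.15×26.0×(206−370) = -30500 J.
Q = ΔU = -30500 J.

-30500 J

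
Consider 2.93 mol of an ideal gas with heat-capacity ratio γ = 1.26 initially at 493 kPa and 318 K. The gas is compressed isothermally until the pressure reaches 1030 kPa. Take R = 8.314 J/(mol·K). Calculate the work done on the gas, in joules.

5710 J

V₁ = nRT₁/P₁ = 2.93×8.314×318/493 = 15.7 L.
Isothermal: T stays 318 K; PV = const ⇒ V₂ = 7.52 L, P₂ = 1030 kPa.
W = nRT ln(V₂/V₁) = 2.93×8.314×318×ln(0.479) = -5710 J.
Work done on the gas = −W_by = 5710 J.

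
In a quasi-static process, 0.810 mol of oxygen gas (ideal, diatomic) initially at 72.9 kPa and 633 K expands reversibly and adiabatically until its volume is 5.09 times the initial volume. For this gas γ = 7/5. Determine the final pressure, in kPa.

7.47 kPa

V₁ = nRT₁/P₁ = 0.810×8.314×633/72.9 = 58.5 L.
Adiabatic: TV^(γ−1) = const ⇒ T₂ = 633×(0.196)^0.400 = 330 K; PV^γ = const ⇒ P₂ = 7.47 kPa.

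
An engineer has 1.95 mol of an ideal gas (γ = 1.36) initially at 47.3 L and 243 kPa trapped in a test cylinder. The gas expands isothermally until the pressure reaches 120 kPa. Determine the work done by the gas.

T₁ = P₁V₁/(nR) = 243×47.3/(1.95×8.314) = 709 K.
Isothermal: T stays 709 K; PV = const ⇒ V₂ = 95.8 L, P₂ = 120 kPa.
W = nRT ln(V₂/V₁) = 1.95×8.314×709×ln(2.02) = 8110 J.

8110 J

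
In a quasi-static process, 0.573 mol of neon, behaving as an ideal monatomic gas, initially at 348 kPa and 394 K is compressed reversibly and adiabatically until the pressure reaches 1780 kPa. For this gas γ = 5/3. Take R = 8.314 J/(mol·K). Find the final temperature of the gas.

V₁ = nRT₁/P₁ = 0.573×8.314×394/348 = 5.39 L.
Adiabatic: T₂/T₁ = (P₂/P₁)^((γ−1)/γ) ⇒ T₂ = 394×(5.11)^0.400 = 757 K; V₂ = 2.03 L.

757 K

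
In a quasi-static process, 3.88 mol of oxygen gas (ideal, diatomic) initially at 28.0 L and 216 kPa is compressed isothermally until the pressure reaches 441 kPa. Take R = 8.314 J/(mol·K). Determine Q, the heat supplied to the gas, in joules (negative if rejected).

-4320 J

T₁ = P₁V₁/(nR) = 216×28.0/(3.88×8.314) = 187 K.
Isothermal: T stays 187 K; PV = const ⇒ V₂ = 13.7 L, P₂ = 441 kPa.
ΔU = 0 (ideal gas, T constant).
W = nRT ln(V₂/V₁) = 3.88×8.314×187×ln(0.490) = -4320 J.
Q = ΔU + W = -4320 J.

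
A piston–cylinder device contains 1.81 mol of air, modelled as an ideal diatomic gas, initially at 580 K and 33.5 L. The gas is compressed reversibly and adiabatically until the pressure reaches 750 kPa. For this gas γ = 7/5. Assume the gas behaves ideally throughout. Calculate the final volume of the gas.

P₁ = nRT₁/V₁ = 1.81×8.314×580/33.5 = 261 kPa.
Adiabatic: T₂/T₁ = (P₂/P₁)^((γ−1)/γ) ⇒ T₂ = 580×(2.88)^0.286 = 785 K; V₂ = 15.7 L.

15.7 L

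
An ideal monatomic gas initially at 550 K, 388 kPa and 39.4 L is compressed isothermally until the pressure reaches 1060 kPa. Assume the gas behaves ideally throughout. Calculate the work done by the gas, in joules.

n = P₁V₁/(RT₁) = 388×39.4/(8.314×550) = 3.34 mol.
Isothermal: T stays 550 K; PV = const ⇒ V₂ = 14.4 L, P₂ = 1060 kPa.
W = nRT ln(V₂/V₁) = 3.34×8.314×550×ln(0.366) = -15400 J.

-15400 J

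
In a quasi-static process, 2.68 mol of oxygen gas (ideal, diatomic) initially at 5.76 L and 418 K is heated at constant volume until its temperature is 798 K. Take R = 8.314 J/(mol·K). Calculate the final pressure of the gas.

P₁ = nRT₁/V₁ = 2.68×8.314×418/5.76 = 1620 kPa.
Isochoric: V stays 5.76 L; P/T = const ⇒ T₂ = 798 K, P₂ = 3090 kPa.

3090 kPa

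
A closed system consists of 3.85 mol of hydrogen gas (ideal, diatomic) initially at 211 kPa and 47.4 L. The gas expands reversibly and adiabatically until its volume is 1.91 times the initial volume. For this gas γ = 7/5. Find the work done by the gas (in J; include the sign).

T₁ = P₁V₁/(nR) = 211×47.4/(3.85×8.314) = 312 K.
Adiabatic: TV^(γ−1) = const ⇒ T₂ = 312×(0.524)^0.400 = 241 K; PV^γ = const ⇒ P₂ = 85.3 kPa.
ΔU = nCvΔT = 3.85×20.8×(241−312) = -5700 J.
Q = 0 for an adiabatic process, so W = −ΔU = 5700 J.

5700 J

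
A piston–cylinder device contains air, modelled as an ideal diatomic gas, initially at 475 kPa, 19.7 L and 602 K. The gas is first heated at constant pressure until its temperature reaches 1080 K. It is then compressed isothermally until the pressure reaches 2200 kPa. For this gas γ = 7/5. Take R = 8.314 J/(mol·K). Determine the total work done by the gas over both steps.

-18300 J

n = P₁V₁/(RT₁) = 475×19.7/(8.314×602) = 1.87 mol.
Step 1 — Isobaric: P stays 475 kPa; V/T = const ⇒ T₂ = 1080 K, V₂ = 35.3 L.
W = PΔV = 475×(35.3−19.7) kPa·L = 7430 J.
ΔU = nCvΔT = 1.87×20.8×(1080−602) = 18600 J.
Q = ΔU + W = nCpΔT = 26000 J.
State after step 1: P = 475 kPa, V = 35.3 L, T = 1080 K.
Step 2 — Isothermal: T stays 1080 K; PV = const ⇒ V₂ = 7.63 L, P₂ = 2200 kPa.
ΔU = 0 (ideal gas, T constant).
W = nRT ln(V₂/V₁) = 1.87×8.314×1080×ln(0.216) = -25700 J.
Q = ΔU + W = -25700 J.
Net over both steps: W = -18300 J, Q = 272 J, ΔU = 18600 J.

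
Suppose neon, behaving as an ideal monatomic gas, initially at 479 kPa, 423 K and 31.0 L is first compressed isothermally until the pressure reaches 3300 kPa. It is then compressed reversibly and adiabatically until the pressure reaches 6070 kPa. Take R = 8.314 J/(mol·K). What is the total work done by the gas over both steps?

-34800 J

n = P₁V₁/(RT₁) = 479×31.0/(8.314×423) = 4.22 mol.
Step 1 — Isothermal: T stays 423 K; PV = const ⇒ V₂ = 4.50 L, P₂ = 3300 kPa.
ΔU = 0 (ideal gas, T constant).
W = nRT ln(V₂/V₁) = 4.22×8.314×423×ln(0.145) = -28700 J.
Q = ΔU + W = -28700 J.
State after step 1: P = 3300 kPa, V = 4.50 L, T = 423 K.
Step 2 — Adiabatic: T₂/T₁ = (P₂/P₁)^((γ−1)/γ) ⇒ T₂ = 423×(1.84)^0.400 = 540 K; V₂ = 3.12 L.
ΔU = nCvΔT = 4.22×12.5×(540−423) = 6150 J.
Q = 0 for an adiabatic process, so W = −ΔU = -6150 J.
Net over both steps: W = -34800 J, Q = -28700 J, ΔU = 6150 J.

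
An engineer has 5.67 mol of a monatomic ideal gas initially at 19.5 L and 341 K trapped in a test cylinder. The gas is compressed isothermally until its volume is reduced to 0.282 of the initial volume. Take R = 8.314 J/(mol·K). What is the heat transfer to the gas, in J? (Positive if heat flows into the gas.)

-20300 J

P₁ = nRT₁/V₁ = 5.67×8.314×341/19.5 = 824 kPa.
Isothermal: T stays 341 K; PV = const ⇒ V₂ = 5.50 L, P₂ = 2920 kPa.
ΔU = 0 (ideal gas, T constant).
W = nRT ln(V₂/V₁) = 5.67×8.314×341×ln(0.282) = -20300 J.
Q = ΔU + W = -20300 J.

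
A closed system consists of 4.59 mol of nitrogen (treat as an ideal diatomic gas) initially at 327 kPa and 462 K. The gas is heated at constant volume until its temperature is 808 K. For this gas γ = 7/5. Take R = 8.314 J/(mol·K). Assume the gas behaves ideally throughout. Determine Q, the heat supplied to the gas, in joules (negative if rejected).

33000 J

V₁ = nRT₁/P₁ = 4.59×8.314×462/327 = 53.9 L.
Isochoric: V stays 53.9 L; P/T = const ⇒ T₂ = 808 K, P₂ = 572 kPa.
W = 0 (no volume change).
ΔU = nCvΔT = 4.59×20.8×(808−462) = 33000 J.
Q = ΔU = 33000 J.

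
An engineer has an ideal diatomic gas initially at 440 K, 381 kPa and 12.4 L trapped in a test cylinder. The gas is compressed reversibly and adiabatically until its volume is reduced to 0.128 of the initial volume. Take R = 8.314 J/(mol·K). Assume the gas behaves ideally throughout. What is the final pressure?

6770 kPa

Adiabatic: TV^(γ−1) = const ⇒ T₂ = 440×(7.81)^0.400 = 1000 K; PV^γ = const ⇒ P₂ = 6770 kPa.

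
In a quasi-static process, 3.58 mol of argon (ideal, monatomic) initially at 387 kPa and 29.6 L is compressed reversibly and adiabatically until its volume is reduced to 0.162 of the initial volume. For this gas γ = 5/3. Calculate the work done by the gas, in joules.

-40600 J

T₁ = P₁V₁/(nR) = 387×29.6/(3.58×8.314) = 385 K.
Adiabatic: TV^(γ−1) = const ⇒ T₂ = 385×(6.17)^0.667 = 1300 K; PV^γ = const ⇒ P₂ = 8040 kPa.
ΔU = nCvΔT = 3.58×12.5×(1300−385) = 40600 J.
Q = 0 for an adiabatic process, so W = −ΔU = -40600 J.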